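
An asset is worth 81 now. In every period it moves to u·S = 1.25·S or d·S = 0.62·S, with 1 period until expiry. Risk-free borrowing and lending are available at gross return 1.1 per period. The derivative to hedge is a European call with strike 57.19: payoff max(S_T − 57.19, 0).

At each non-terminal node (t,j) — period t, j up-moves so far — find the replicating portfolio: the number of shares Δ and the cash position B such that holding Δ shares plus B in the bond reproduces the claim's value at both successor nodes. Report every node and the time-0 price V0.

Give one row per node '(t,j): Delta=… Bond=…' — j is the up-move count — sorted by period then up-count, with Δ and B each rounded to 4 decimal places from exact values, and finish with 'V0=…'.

(0,0): Delta=0.8634 Bond=-39.4188
V0=30.5177

Risk-neutral probability p* = (R−d)/(u−d) = (1.1−0.62)/(1.25−0.62) = 0.7619.
Payoff layer (t=1): V(1,0)=0.0000, V(1,1)=44.0600
Node (0,0) S=81.0000: V=(p*·44.0600+(1−p*)·0.0000)/1.1=30.5177; Δ=(44.0600−0.0000)/(101.2500−50.2200)=0.8634; B=V−Δ·S=-39.4188
Check: Δ(0,0)·S0 + B(0,0) = 30.5177 = V0.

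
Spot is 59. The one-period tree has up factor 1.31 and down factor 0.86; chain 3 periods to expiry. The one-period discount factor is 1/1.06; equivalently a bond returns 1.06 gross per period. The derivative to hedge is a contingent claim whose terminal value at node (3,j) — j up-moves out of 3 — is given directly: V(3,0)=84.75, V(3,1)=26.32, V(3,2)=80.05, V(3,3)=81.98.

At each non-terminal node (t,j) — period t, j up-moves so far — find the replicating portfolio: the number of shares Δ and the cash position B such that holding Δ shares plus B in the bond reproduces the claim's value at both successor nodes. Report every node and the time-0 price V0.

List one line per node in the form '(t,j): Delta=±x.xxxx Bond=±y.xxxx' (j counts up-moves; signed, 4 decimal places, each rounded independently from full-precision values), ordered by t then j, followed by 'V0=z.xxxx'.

No-arbitrage ⇒ martingale measure with p* = (R−d)/(u−d) = 0.4444.
At expiry t=3: V(3,0)=84.7500, V(3,1)=26.3200, V(3,2)=80.0500, V(3,3)=81.9800
Node (2,0) S=43.6364: V=(p*·26.3200+(1−p*)·84.7500)/1.06=55.4539; Δ=(26.3200−84.7500)/(57.1637−37.5273)=-2.9756; B=V−Δ·S=185.2983
Node (2,1) S=66.4694: V=(p*·80.0500+(1−p*)·26.3200)/1.06=47.3585; Δ=(80.0500−26.3200)/(87.0749−57.1637)=1.7963; B=V−Δ·S=-72.0415
Node (2,2) S=101.2499: V=(p*·81.9800+(1−p*)·80.0500)/1.06=76.3281; Δ=(81.9800−80.0500)/(132.6374−87.0749)=0.0424; B=V−Δ·S=72.0392
Node (1,0) S=50.7400: V=(p*·47.3585+(1−p*)·55.4539)/1.06=48.9207; Δ=(47.3585−55.4539)/(66.4694−43.6364)=-0.3545; B=V−Δ·S=66.9104
Node (1,1) S=77.2900: V=(p*·76.3281+(1−p*)·47.3585)/1.06=56.8244; Δ=(76.3281−47.3585)/(101.2499−66.4694)=0.8329; B=V−Δ·S=-7.5525
Node (0,0) S=59.0000: V=(p*·56.8244+(1−p*)·48.9207)/1.06=49.4655; Δ=(56.8244−48.9207)/(77.2900−50.7400)=0.2977; B=V−Δ·S=31.9017
Check: Δ(0,0)·S0 + B(0,0) = 49.4655 = V0.

(0,0): Delta=0.2977 Bond=31.9017
(1,0): Delta=-0.3545 Bond=66.9104
(1,1): Delta=0.8329 Bond=-7.5525
(2,0): Delta=-2.9756 Bond=185.2983
(2,1): Delta=1.7963 Bond=-72.0415
(2,2): Delta=0.0424 Bond=72.0392
V0=49.4655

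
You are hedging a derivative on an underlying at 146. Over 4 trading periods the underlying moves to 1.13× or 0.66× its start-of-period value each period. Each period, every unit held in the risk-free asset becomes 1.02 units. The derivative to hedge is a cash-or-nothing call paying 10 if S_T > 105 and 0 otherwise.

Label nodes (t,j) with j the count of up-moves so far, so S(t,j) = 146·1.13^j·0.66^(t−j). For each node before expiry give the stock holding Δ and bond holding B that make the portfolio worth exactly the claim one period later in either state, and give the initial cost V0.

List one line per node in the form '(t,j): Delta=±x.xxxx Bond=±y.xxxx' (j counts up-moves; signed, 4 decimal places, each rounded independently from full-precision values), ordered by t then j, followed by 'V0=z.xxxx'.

No-arbitrage ⇒ martingale measure with p* = (R−d)/(u−d) = 0.7660.
Terminal payoffs: V(4,0)=0.0000, V(4,1)=0.0000, V(4,2)=0.0000, V(4,3)=10.0000, V(4,4)=10.0000
Node (3,0) S=41.9744: V=(p*·0.0000+(1−p*)·0.0000)/1.02=0.0000; Δ=(0.0000−0.0000)/(47.4311−27.7031)=0.0000; B=V−Δ·S=0.0000
Node (3,1) S=71.8653: V=(p*·0.0000+(1−p*)·0.0000)/1.02=0.0000; Δ=(0.0000−0.0000)/(81.2078−47.4311)=0.0000; B=V−Δ·S=0.0000
Node (3,2) S=123.0421: V=(p*·10.0000+(1−p*)·0.0000)/1.02=7.5094; Δ=(10.0000−0.0000)/(139.0376−81.2078)=0.1729; B=V−Δ·S=-13.7672
Node (3,3) S=210.6630: V=(p*·10.0000+(1−p*)·10.0000)/1.02=9.8039; Δ=(10.0000−10.0000)/(238.0491−139.0376)=0.0000; B=V−Δ·S=9.8039
Node (2,0) S=63.5976: V=(p*·0.0000+(1−p*)·0.0000)/1.02=0.0000; Δ=(0.0000−0.0000)/(71.8653−41.9744)=0.0000; B=V−Δ·S=0.0000
Node (2,1) S=108.8868: V=(p*·7.5094+(1−p*)·0.0000)/1.02=5.6391; Δ=(7.5094−0.0000)/(123.0421−71.8653)=0.1467; B=V−Δ·S=-10.3383
Node (2,2) S=186.4274: V=(p*·9.8039+(1−p*)·7.5094)/1.02=9.0852; Δ=(9.8039−7.5094)/(210.6630−123.0421)=0.0262; B=V−Δ·S=4.2032
Node (1,0) S=96.3600: V=(p*·5.6391+(1−p*)·0.0000)/1.02=4.2346; Δ=(5.6391−0.0000)/(108.8868−63.5976)=0.1245; B=V−Δ·S=-7.7635
Node (1,1) S=164.9800: V=(p*·9.0852+(1−p*)·5.6391)/1.02=8.1163; Δ=(9.0852−5.6391)/(186.4274−108.8868)=0.0444; B=V−Δ·S=0.7842
Node (0,0) S=146.0000: V=(p*·8.1163+(1−p*)·4.2346)/1.02=7.0665; Δ=(8.1163−4.2346)/(164.9800−96.3600)=0.0566; B=V−Δ·S=-1.1925
The time-0 hedge costs 7.0665, which is the no-arbitrage price.

(0,0): Delta=0.0566 Bond=-1.1925
(1,0): Delta=0.1245 Bond=-7.7635
(1,1): Delta=0.0444 Bond=0.7842
(2,0): Delta=0.0000 Bond=0.0000
(2,1): Delta=0.1467 Bond=-10.3383
(2,2): Delta=0.0262 Bond=4.2032
(3,0): Delta=0.0000 Bond=0.0000
(3,1): Delta=0.0000 Bond=0.0000
(3,2): Delta=0.1729 Bond=-13.7672
(3,3): Delta=0.0000 Bond=9.8039
V0=7.0665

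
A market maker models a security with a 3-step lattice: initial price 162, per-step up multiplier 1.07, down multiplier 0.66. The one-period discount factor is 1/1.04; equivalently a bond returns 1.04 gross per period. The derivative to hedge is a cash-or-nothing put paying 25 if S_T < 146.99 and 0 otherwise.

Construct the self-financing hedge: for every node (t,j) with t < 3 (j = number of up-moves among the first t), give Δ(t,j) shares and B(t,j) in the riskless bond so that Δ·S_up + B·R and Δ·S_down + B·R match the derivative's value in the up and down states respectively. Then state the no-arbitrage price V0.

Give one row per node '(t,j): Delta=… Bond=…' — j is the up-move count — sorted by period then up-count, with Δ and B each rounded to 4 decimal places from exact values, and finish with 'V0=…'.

(0,0): Delta=-0.2989 Bond=52.9575
(1,0): Delta=0.0000 Bond=23.1139
(1,1): Delta=-0.3135 Bond=57.5991
(2,0): Delta=0.0000 Bond=24.0385
(2,1): Delta=0.0000 Bond=24.0385
(2,2): Delta=-0.3288 Bond=62.7345
V0=4.5304

Since d<R<u, set p* = (R−d)/(u−d) = 0.9268; price each node as the discounted p*-expectation of its children.
Terminal payoffs: V(3,0)=25.0000, V(3,1)=25.0000, V(3,2)=25.0000, V(3,3)=0.0000
Node (2,0) S=70.5672: V=(p*·25.0000+(1−p*)·25.0000)/1.04=24.0385; Δ=(25.0000−25.0000)/(75.5069−46.5744)=0.0000; B=V−Δ·S=24.0385
Node (2,1) S=114.4044: V=(p*·25.0000+(1−p*)·25.0000)/1.04=24.0385; Δ=(25.0000−25.0000)/(122.4127−75.5069)=0.0000; B=V−Δ·S=24.0385
Node (2,2) S=185.4738: V=(p*·0.0000+(1−p*)·25.0000)/1.04=1.7589; Δ=(0.0000−25.0000)/(198.4570−122.4127)=-0.3288; B=V−Δ·S=62.7345
Node (1,0) S=106.9200: V=(p*·24.0385+(1−p*)·24.0385)/1.04=23.1139; Δ=(24.0385−24.0385)/(114.4044−70.5672)=0.0000; B=V−Δ·S=23.1139
Node (1,1) S=173.3400: V=(p*·1.7589+(1−p*)·24.0385)/1.04=3.2588; Δ=(1.7589−24.0385)/(185.4738−114.4044)=-0.3135; B=V−Δ·S=57.5991
Node (0,0) S=162.0000: V=(p*·3.2588+(1−p*)·23.1139)/1.04=4.5304; Δ=(3.2588−23.1139)/(173.3400−106.9200)=-0.2989; B=V−Δ·S=52.9575
The time-0 hedge costs 4.5304, which is the no-arbitrage price.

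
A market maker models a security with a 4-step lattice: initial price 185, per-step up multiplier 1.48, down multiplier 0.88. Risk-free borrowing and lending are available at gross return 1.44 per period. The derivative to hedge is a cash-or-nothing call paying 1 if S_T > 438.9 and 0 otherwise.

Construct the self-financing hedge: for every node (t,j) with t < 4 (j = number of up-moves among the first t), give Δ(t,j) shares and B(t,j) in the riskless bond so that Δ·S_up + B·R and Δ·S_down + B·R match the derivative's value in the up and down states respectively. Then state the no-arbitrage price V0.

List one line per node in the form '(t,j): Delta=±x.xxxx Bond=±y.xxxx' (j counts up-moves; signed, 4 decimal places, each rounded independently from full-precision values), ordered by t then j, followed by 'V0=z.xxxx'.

(0,0): Delta=0.0005 Bond=0.1297
(1,0): Delta=0.0043 Bond=-0.4279
(1,1): Delta=0.0004 Bond=0.2306
(2,0): Delta=0.0000 Bond=0.0000
(2,1): Delta=0.0045 Bond=-0.6602
(2,2): Delta=0.0002 Bond=0.4029
(3,0): Delta=0.0000 Bond=0.0000
(3,1): Delta=0.0000 Bond=0.0000
(3,2): Delta=0.0047 Bond=-1.0185
(3,3): Delta=0.0000 Bond=0.6944
V0=0.2269

Under the risk-neutral measure, an up-move has probability p* = (R−d)/(u−d) = 0.9333 and values discount at R = 1.44.
Terminal payoffs: V(4,0)=0.0000, V(4,1)=0.0000, V(4,2)=0.0000, V(4,3)=1.0000, V(4,4)=1.0000
  t=3,j=0: stock 126.0723 → up 186.5870 (V=0.0000), down 110.9436 (V=0.0000). Price 0.0000; hedge Δ=0.0000, bond B=0.0000.
  t=3,j=1: stock 212.0307 → up 313.8055 (V=0.0000), down 186.5870 (V=0.0000). Price 0.0000; hedge Δ=0.0000, bond B=0.0000.
  t=3,j=2: stock 356.5971 → up 527.7637 (V=1.0000), down 313.8055 (V=0.0000). Price 0.6481; hedge Δ=0.0047, bond B=-1.0185.
  t=3,j=3: stock 599.7315 → up 887.6026 (V=1.0000), down 527.7637 (V=1.0000). Price 0.6944; hedge Δ=0.0000, bond B=0.6944.
  t=2,j=0: stock 143.2640 → up 212.0307 (V=0.0000), down 126.0723 (V=0.0000). Price 0.0000; hedge Δ=0.0000, bond B=0.0000.
  t=2,j=1: stock 240.9440 → up 356.5971 (V=0.6481), down 212.0307 (V=0.0000). Price 0.4201; hedge Δ=0.0045, bond B=-0.6602.
  t=2,j=2: stock 405.2240 → up 599.7315 (V=0.6944), down 356.5971 (V=0.6481). Price 0.4801; hedge Δ=0.0002, bond B=0.4029.
  t=1,j=0: stock 162.8000 → up 240.9440 (V=0.4201), down 143.2640 (V=0.0000). Price 0.2723; hedge Δ=0.0043, bond B=-0.4279.
  t=1,j=1: stock 273.8000 → up 405.2240 (V=0.4801), down 240.9440 (V=0.4201). Price 0.3306; hedge Δ=0.0004, bond B=0.2306.
  t=0,j=0: stock 185.0000 → up 273.8000 (V=0.3306), down 162.8000 (V=0.2723). Price 0.2269; hedge Δ=0.0005, bond B=0.1297.
Check: Δ(0,0)·S0 + B(0,0) = 0.2269 = V0.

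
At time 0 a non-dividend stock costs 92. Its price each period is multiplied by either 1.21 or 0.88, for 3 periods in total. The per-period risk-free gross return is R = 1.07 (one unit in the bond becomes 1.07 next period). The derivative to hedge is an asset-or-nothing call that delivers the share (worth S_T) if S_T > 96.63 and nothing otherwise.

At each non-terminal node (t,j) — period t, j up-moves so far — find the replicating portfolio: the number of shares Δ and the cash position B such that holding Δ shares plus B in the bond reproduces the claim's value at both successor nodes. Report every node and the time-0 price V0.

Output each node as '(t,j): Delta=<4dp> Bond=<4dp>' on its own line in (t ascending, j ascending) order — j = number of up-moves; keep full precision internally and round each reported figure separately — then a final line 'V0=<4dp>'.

Under the risk-neutral measure, an up-move has probability p* = (R−d)/(u−d) = 0.5758 and values discount at R = 1.07.
Payoff layer (t=3): V(3,0)=0.0000, V(3,1)=0.0000, V(3,2)=118.5335, V(3,3)=162.9836
  t=2,j=0: stock 71.2448 → up 86.2062 (V=0.0000), down 62.6954 (V=0.0000). Price 0.0000; hedge Δ=0.0000, bond B=0.0000.
  t=2,j=1: stock 97.9616 → up 118.5335 (V=118.5335), down 86.2062 (V=0.0000). Price 63.7819; hedge Δ=3.6667, bond B=-295.4107.
  t=2,j=2: stock 134.6972 → up 162.9836 (V=162.9836), down 118.5335 (V=118.5335). Price 134.6972; hedge Δ=1.0000, bond B=0.0000.
  t=1,j=0: stock 80.9600 → up 97.9616 (V=63.7819), down 71.2448 (V=0.0000). Price 34.3205; hedge Δ=2.3873, bond B=-158.9579.
  t=1,j=1: stock 111.3200 → up 134.6972 (V=134.6972), down 97.9616 (V=63.7819). Price 97.7681; hedge Δ=1.9304, bond B=-117.1269.
  t=0,j=0: stock 92.0000 → up 111.3200 (V=97.7681), down 80.9600 (V=34.3205). Price 66.2158; hedge Δ=2.0898, bond B=-126.0499.
Self-financing check: at every node Δ·S+B equals the discounted successor values.

(0,0): Delta=2.0898 Bond=-126.0499
(1,0): Delta=2.3873 Bond=-158.9579
(1,1): Delta=1.9304 Bond=-117.1269
(2,0): Delta=0.0000 Bond=0.0000
(2,1): Delta=3.6667 Bond=-295.4107
(2,2): Delta=1.0000 Bond=0.0000
V0=66.2158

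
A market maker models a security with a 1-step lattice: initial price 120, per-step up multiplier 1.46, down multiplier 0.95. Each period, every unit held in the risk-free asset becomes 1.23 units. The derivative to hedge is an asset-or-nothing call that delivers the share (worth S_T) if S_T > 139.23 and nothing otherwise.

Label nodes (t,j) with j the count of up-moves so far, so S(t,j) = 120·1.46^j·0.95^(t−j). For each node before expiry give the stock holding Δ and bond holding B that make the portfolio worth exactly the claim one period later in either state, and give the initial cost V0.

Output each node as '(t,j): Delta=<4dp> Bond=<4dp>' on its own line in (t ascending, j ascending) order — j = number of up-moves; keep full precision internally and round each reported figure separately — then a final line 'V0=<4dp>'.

Risk-neutral probability p* = (R−d)/(u−d) = (1.23−0.95)/(1.46−0.95) = 0.5490.
Terminal payoffs: V(1,0)=0.0000, V(1,1)=175.2000
Node (0,0) S=120.0000: V=(p*·175.2000+(1−p*)·0.0000)/1.23=78.2018; Δ=(175.2000−0.0000)/(175.2000−114.0000)=2.8627; B=V−Δ·S=-265.3276
Root portfolio cost Δ·120+B reproduces V0=78.2018.

(0,0): Delta=2.8627 Bond=-265.3276
V0=78.2018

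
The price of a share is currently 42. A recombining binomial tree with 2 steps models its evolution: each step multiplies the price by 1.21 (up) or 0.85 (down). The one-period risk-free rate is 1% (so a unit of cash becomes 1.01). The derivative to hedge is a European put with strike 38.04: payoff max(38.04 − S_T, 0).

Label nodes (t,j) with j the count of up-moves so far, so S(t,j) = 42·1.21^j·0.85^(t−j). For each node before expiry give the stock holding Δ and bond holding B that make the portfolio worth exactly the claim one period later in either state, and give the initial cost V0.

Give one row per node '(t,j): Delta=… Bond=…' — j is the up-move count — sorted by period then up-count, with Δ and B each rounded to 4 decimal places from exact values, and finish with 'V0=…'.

(0,0): Delta=-0.2799 Bond=14.0856
(1,0): Delta=-0.5987 Bond=25.6077
(1,1): Delta=0.0000 Bond=0.0000
V0=2.3282

The replicating-portfolio and risk-neutral prices coincide; use p* = (1.01−0.85)/(1.21−0.85) = 0.4444 for the latter.
At expiry t=2: V(2,0)=7.6950, V(2,1)=0.0000, V(2,2)=0.0000
(1,0): S=35.7000. Δ = (V_up−V_dn)/(S_up−S_dn) = (0.0000−7.6950)/(43.1970−30.3450) = -0.5987. V = [p*·0.0000 + (1−p*)·7.6950]/1.01 = 4.2327. B = V − Δ·S = 25.6077.
(1,1): S=50.8200. Δ = (V_up−V_dn)/(S_up−S_dn) = (0.0000−0.0000)/(61.4922−43.1970) = 0.0000. V = [p*·0.0000 + (1−p*)·0.0000]/1.01 = 0.0000. B = V − Δ·S = 0.0000.
(0,0): S=42.0000. Δ = (V_up−V_dn)/(S_up−S_dn) = (0.0000−4.2327)/(50.8200−35.7000) = -0.2799. V = [p*·0.0000 + (1−p*)·4.2327]/1.01 = 2.3282. B = V − Δ·S = 14.0856.
Root portfolio cost Δ·42+B reproduces V0=2.3282.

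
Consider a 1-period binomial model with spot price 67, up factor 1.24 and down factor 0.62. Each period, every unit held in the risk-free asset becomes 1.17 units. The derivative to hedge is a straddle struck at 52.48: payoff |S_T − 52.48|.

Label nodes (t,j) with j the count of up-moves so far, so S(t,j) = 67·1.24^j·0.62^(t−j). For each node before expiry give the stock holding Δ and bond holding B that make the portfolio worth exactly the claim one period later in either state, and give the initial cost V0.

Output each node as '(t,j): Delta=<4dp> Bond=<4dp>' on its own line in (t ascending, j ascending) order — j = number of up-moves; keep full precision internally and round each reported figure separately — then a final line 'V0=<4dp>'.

Under the risk-neutral measure, an up-move has probability p* = (R−d)/(u−d) = 0.8871 and values discount at R = 1.17.
Payoff layer (t=1): V(1,0)=10.9400, V(1,1)=30.6000
(0,0): S=67.0000. Δ = (V_up−V_dn)/(S_up−S_dn) = (30.6000−10.9400)/(83.0800−41.5400) = 0.4733. V = [p*·30.6000 + (1−p*)·10.9400]/1.17 = 24.2567. B = V − Δ·S = -7.4530.
Each (Δ,B) replicates both successor values, so the strategy is self-financing and V0 is arbitrage-free.

(0,0): Delta=0.4733 Bond=-7.4530
V0=24.2567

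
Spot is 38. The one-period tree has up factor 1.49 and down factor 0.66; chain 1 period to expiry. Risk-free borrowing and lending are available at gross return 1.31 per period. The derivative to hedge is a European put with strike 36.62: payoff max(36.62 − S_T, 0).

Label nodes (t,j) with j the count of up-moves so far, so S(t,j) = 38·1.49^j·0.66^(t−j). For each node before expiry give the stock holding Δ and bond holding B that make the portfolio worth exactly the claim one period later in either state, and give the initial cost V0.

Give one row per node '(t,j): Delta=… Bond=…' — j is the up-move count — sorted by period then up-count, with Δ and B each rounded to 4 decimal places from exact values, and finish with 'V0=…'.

(0,0): Delta=-0.3659 Bond=15.8140
V0=1.9104

Under the risk-neutral measure, an up-move has probability p* = (R−d)/(u−d) = 0.7831 and values discount at R = 1.31.
Terminal values V(1,·): V(1,0)=11.5400, V(1,1)=0.0000
(0,0): S=38.0000. Δ = (V_up−V_dn)/(S_up−S_dn) = (0.0000−11.5400)/(56.6200−25.0800) = -0.3659. V = [p*·0.0000 + (1−p*)·11.5400]/1.31 = 1.9104. B = V − Δ·S = 15.8140.
Self-financing check: at every node Δ·S+B equals the discounted successor values.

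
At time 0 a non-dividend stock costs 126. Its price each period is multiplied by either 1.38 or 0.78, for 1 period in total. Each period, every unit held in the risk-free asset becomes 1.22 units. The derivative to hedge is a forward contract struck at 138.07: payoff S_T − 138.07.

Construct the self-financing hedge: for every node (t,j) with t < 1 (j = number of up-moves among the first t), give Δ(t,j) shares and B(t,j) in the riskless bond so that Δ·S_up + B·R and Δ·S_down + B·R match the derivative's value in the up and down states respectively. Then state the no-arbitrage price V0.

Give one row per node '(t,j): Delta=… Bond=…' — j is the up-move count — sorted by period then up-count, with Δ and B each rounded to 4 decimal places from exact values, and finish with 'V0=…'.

(0,0): Delta=1.0000 Bond=-113.1721
V0=12.8279

No-arbitrage ⇒ martingale measure with p* = (R−d)/(u−d) = 0.7333.
Terminal payoffs: V(1,0)=-39.7900, V(1,1)=35.8100
Node (0,0) S=126.0000: V=(p*·35.8100+(1−p*)·-39.7900)/1.22=12.8279; Δ=(35.8100−-39.7900)/(173.8800−98.2800)=1.0000; B=V−Δ·S=-113.1721
Check: Δ(0,0)·S0 + B(0,0) = 12.8279 = V0.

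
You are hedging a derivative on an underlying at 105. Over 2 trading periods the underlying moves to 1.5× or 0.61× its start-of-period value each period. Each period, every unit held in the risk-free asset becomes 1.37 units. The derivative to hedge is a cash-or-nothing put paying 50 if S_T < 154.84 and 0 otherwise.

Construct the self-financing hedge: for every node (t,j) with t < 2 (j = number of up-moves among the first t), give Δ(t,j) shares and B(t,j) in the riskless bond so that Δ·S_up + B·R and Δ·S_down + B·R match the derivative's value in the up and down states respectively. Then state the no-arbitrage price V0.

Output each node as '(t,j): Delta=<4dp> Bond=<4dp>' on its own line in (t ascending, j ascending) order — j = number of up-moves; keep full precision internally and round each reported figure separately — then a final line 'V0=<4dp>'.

(0,0): Delta=-0.3335 Bond=42.2313
(1,0): Delta=0.0000 Bond=36.4964
(1,1): Delta=-0.3567 Bond=61.5107
V0=7.2140

Under the risk-neutral measure, an up-move has probability p* = (R−d)/(u−d) = 0.8539 and values discount at R = 1.37.
Terminal payoffs: V(2,0)=50.0000, V(2,1)=50.0000, V(2,2)=0.0000
(1,0): S=64.0500. Δ = (V_up−V_dn)/(S_up−S_dn) = (50.0000−50.0000)/(96.0750−39.0705) = 0.0000. V = [p*·50.0000 + (1−p*)·50.0000]/1.37 = 36.4964. B = V − Δ·S = 36.4964.
(1,1): S=157.5000. Δ = (V_up−V_dn)/(S_up−S_dn) = (0.0000−50.0000)/(236.2500−96.0750) = -0.3567. V = [p*·0.0000 + (1−p*)·50.0000]/1.37 = 5.3309. B = V − Δ·S = 61.5107.
(0,0): S=105.0000. Δ = (V_up−V_dn)/(S_up−S_dn) = (5.3309−36.4964)/(157.5000−64.0500) = -0.3335. V = [p*·5.3309 + (1−p*)·36.4964]/1.37 = 7.2140. B = V − Δ·S = 42.2313.
Self-financing check: at every node Δ·S+B equals the discounted successor values.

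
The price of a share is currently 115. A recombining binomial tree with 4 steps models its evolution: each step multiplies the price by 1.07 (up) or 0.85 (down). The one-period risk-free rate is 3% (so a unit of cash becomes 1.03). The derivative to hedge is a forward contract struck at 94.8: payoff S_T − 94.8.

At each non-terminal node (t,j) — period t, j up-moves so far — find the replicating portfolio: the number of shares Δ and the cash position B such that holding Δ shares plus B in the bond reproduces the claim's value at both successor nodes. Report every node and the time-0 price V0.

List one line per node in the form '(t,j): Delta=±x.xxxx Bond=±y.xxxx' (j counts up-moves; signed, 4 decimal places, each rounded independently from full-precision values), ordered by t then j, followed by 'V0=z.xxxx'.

Under the risk-neutral measure, an up-move has probability p* = (R−d)/(u−d) = 0.8182 and values discount at R = 1.03.
Payoff layer (t=4): V(4,0)=-34.7693, V(4,1)=-19.2319, V(4,2)=0.3269, V(4,3)=24.9480, V(4,4)=55.9415
(3,0): S=70.6244. Δ = (V_up−V_dn)/(S_up−S_dn) = (-19.2319−-34.7693)/(75.5681−60.0307) = 1.0000. V = [p*·-19.2319 + (1−p*)·-34.7693]/1.03 = -21.4145. B = V − Δ·S = -92.0388.
(3,1): S=88.9036. Δ = (V_up−V_dn)/(S_up−S_dn) = (0.3269−-19.2319)/(95.1269−75.5681) = 1.0000. V = [p*·0.3269 + (1−p*)·-19.2319]/1.03 = -3.1352. B = V − Δ·S = -92.0388.
(3,2): S=111.9140. Δ = (V_up−V_dn)/(S_up−S_dn) = (24.9480−0.3269)/(119.7480−95.1269) = 1.0000. V = [p*·24.9480 + (1−p*)·0.3269]/1.03 = 19.8751. B = V − Δ·S = -92.0388.
(3,3): S=140.8799. Δ = (V_up−V_dn)/(S_up−S_dn) = (55.9415−24.9480)/(150.7415−119.7480) = 1.0000. V = [p*·55.9415 + (1−p*)·24.9480]/1.03 = 48.8411. B = V − Δ·S = -92.0388.
(2,0): S=83.0875. Δ = (V_up−V_dn)/(S_up−S_dn) = (-3.1352−-21.4145)/(88.9036−70.6244) = 1.0000. V = [p*·-3.1352 + (1−p*)·-21.4145]/1.03 = -6.2706. B = V − Δ·S = -89.3581.
(2,1): S=104.5925. Δ = (V_up−V_dn)/(S_up−S_dn) = (19.8751−-3.1352)/(111.9140−88.9036) = 1.0000. V = [p*·19.8751 + (1−p*)·-3.1352]/1.03 = 15.2344. B = V − Δ·S = -89.3581.
(2,2): S=131.6635. Δ = (V_up−V_dn)/(S_up−S_dn) = (48.8411−19.8751)/(140.8799−111.9140) = 1.0000. V = [p*·48.8411 + (1−p*)·19.8751]/1.03 = 42.3054. B = V − Δ·S = -89.3581.
(1,0): S=97.7500. Δ = (V_up−V_dn)/(S_up−S_dn) = (15.2344−-6.2706)/(104.5925−83.0875) = 1.0000. V = [p*·15.2344 + (1−p*)·-6.2706]/1.03 = 10.9946. B = V − Δ·S = -86.7554.
(1,1): S=123.0500. Δ = (V_up−V_dn)/(S_up−S_dn) = (42.3054−15.2344)/(131.6635−104.5925) = 1.0000. V = [p*·42.3054 + (1−p*)·15.2344]/1.03 = 36.2946. B = V − Δ·S = -86.7554.
(0,0): S=115.0000. Δ = (V_up−V_dn)/(S_up−S_dn) = (36.2946−10.9946)/(123.0500−97.7500) = 1.0000. V = [p*·36.2946 + (1−p*)·10.9946]/1.03 = 30.7714. B = V − Δ·S = -84.2286.
Check: Δ(0,0)·S0 + B(0,0) = 30.7714 = V0.

(0,0): Delta=1.0000 Bond=-84.2286
(1,0): Delta=1.0000 Bond=-86.7554
(1,1): Delta=1.0000 Bond=-86.7554
(2,0): Delta=1.0000 Bond=-89.3581
(2,1): Delta=1.0000 Bond=-89.3581
(2,2): Delta=1.0000 Bond=-89.3581
(3,0): Delta=1.0000 Bond=-92.0388
(3,1): Delta=1.0000 Bond=-92.0388
(3,2): Delta=1.0000 Bond=-92.0388
(3,3): Delta=1.0000 Bond=-92.0388
V0=30.7714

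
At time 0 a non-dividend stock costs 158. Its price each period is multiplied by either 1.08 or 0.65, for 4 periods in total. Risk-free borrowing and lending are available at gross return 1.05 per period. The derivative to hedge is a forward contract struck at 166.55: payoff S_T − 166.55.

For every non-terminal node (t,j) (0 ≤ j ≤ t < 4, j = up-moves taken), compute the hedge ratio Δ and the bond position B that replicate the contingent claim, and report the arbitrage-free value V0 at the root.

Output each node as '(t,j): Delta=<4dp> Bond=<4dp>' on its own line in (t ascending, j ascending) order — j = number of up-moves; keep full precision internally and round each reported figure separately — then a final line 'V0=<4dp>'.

No-arbitrage ⇒ martingale measure with p* = (R−d)/(u−d) = 0.9302.
Payoff layer (t=4): V(4,0)=-138.3460, V(4,1)=-119.6880, V(4,2)=-88.6870, V(4,3)=-37.1776, V(4,4)=48.4073
(3,0): S=43.3908. Δ = (V_up−V_dn)/(S_up−S_dn) = (-119.6880−-138.3460)/(46.8620−28.2040) = 1.0000. V = [p*·-119.6880 + (1−p*)·-138.3460]/1.05 = -115.2283. B = V − Δ·S = -158.6190.
(3,1): S=72.0954. Δ = (V_up−V_dn)/(S_up−S_dn) = (-88.6870−-119.6880)/(77.8630−46.8620) = 1.0000. V = [p*·-88.6870 + (1−p*)·-119.6880]/1.05 = -86.5236. B = V − Δ·S = -158.6190.
(3,2): S=119.7893. Δ = (V_up−V_dn)/(S_up−S_dn) = (-37.1776−-88.6870)/(129.3724−77.8630) = 1.0000. V = [p*·-37.1776 + (1−p*)·-88.6870]/1.05 = -38.8298. B = V − Δ·S = -158.6190.
(3,3): S=199.0345. Δ = (V_up−V_dn)/(S_up−S_dn) = (48.4073−-37.1776)/(214.9573−129.3724) = 1.0000. V = [p*·48.4073 + (1−p*)·-37.1776]/1.05 = 40.4154. B = V − Δ·S = -158.6190.
(2,0): S=66.7550. Δ = (V_up−V_dn)/(S_up−S_dn) = (-86.5236−-115.2283)/(72.0954−43.3908) = 1.0000. V = [p*·-86.5236 + (1−p*)·-115.2283]/1.05 = -84.3108. B = V − Δ·S = -151.0658.
(2,1): S=110.9160. Δ = (V_up−V_dn)/(S_up−S_dn) = (-38.8298−-86.5236)/(119.7893−72.0954) = 1.0000. V = [p*·-38.8298 + (1−p*)·-86.5236]/1.05 = -40.1498. B = V − Δ·S = -151.0658.
(2,2): S=184.2912. Δ = (V_up−V_dn)/(S_up−S_dn) = (40.4154−-38.8298)/(199.0345−119.7893) = 1.0000. V = [p*·40.4154 + (1−p*)·-38.8298]/1.05 = 33.2254. B = V − Δ·S = -151.0658.
(1,0): S=102.7000. Δ = (V_up−V_dn)/(S_up−S_dn) = (-40.1498−-84.3108)/(110.9160−66.7550) = 1.0000. V = [p*·-40.1498 + (1−p*)·-84.3108]/1.05 = -41.1722. B = V − Δ·S = -143.8722.
(1,1): S=170.6400. Δ = (V_up−V_dn)/(S_up−S_dn) = (33.2254−-40.1498)/(184.2912−110.9160) = 1.0000. V = [p*·33.2254 + (1−p*)·-40.1498]/1.05 = 26.7678. B = V − Δ·S = -143.8722.
(0,0): S=158.0000. Δ = (V_up−V_dn)/(S_up−S_dn) = (26.7678−-41.1722)/(170.6400−102.7000) = 1.0000. V = [p*·26.7678 + (1−p*)·-41.1722]/1.05 = 20.9789. B = V − Δ·S = -137.0211.
Each (Δ,B) replicates both successor values, so the strategy is self-financing and V0 is arbitrage-free.

(0,0): Delta=1.0000 Bond=-137.0211
(1,0): Delta=1.0000 Bond=-143.8722
(1,1): Delta=1.0000 Bond=-143.8722
(2,0): Delta=1.0000 Bond=-151.0658
(2,1): Delta=1.0000 Bond=-151.0658
(2,2): Delta=1.0000 Bond=-151.0658
(3,0): Delta=1.0000 Bond=-158.6190
(3,1): Delta=1.0000 Bond=-158.6190
(3,2): Delta=1.0000 Bond=-158.6190
(3,3): Delta=1.0000 Bond=-158.6190
V0=20.9789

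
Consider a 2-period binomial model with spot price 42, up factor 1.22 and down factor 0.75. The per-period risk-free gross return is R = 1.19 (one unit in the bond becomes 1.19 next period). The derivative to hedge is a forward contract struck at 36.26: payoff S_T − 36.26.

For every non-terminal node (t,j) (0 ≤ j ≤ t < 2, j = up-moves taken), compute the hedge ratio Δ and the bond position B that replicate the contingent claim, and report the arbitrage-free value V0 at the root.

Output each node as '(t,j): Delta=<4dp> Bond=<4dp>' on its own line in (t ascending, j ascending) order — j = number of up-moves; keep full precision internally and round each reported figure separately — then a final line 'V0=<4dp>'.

No-arbitrage ⇒ martingale measure with p* = (R−d)/(u−d) = 0.9362.
At expiry t=2: V(2,0)=-12.6350, V(2,1)=2.1700, V(2,2)=26.2528
Node (1,0) S=31.5000: V=(p*·2.1700+(1−p*)·-12.6350)/1.19=1.0294; Δ=(2.1700−-12.6350)/(38.4300−23.6250)=1.0000; B=V−Δ·S=-30.4706
Node (1,1) S=51.2400: V=(p*·26.2528+(1−p*)·2.1700)/1.19=20.7694; Δ=(26.2528−2.1700)/(62.5128−38.4300)=1.0000; B=V−Δ·S=-30.4706
Node (0,0) S=42.0000: V=(p*·20.7694+(1−p*)·1.0294)/1.19=16.3945; Δ=(20.7694−1.0294)/(51.2400−31.5000)=1.0000; B=V−Δ·S=-25.6055
Root portfolio cost Δ·42+B reproduces V0=16.3945.

(0,0): Delta=1.0000 Bond=-25.6055
(1,0): Delta=1.0000 Bond=-30.4706
(1,1): Delta=1.0000 Bond=-30.4706
V0=16.3945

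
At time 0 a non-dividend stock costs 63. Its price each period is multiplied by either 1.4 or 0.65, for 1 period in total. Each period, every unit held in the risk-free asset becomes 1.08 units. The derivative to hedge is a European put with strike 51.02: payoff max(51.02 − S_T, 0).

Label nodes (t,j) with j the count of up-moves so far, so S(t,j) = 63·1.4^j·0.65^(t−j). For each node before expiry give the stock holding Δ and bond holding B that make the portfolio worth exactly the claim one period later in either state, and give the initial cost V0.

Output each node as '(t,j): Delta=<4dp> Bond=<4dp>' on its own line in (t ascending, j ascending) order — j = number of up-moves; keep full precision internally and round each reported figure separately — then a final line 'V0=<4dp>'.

(0,0): Delta=-0.2131 Bond=17.4049
V0=3.9783

The replicating-portfolio and risk-neutral prices coincide; use p* = (1.08−0.65)/(1.4−0.65) = 0.5733 for the latter.
Terminal payoffs: V(1,0)=10.0700, V(1,1)=0.0000
Node (0,0) S=63.0000: V=(p*·0.0000+(1−p*)·10.0700)/1.08=3.9783; Δ=(0.0000−10.0700)/(88.2000−40.9500)=-0.2131; B=V−Δ·S=17.4049
Each (Δ,B) replicates both successor values, so the strategy is self-financing and V0 is arbitrage-free.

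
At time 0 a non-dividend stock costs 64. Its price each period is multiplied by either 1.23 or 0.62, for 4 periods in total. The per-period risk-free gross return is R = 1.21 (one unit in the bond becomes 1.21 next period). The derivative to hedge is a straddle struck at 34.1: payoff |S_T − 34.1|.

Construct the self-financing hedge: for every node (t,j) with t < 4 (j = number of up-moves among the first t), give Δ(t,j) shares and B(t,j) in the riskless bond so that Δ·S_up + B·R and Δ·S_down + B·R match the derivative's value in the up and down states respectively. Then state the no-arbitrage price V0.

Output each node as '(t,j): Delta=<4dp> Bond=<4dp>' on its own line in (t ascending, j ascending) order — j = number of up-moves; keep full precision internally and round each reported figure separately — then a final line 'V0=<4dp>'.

(0,0): Delta=0.9986 Bond=-15.8168
(1,0): Delta=0.9445 Bond=-16.9926
(1,1): Delta=0.9995 Bond=-19.2110
(2,0): Delta=-0.6677 Bond=19.1012
(2,1): Delta=0.9721 Bond=-21.9055
(2,2): Delta=1.0000 Bond=-23.2908
(3,0): Delta=-1.0000 Bond=28.1818
(3,1): Delta=-0.6620 Bond=22.9407
(3,2): Delta=1.0000 Bond=-28.1818
(3,3): Delta=1.0000 Bond=-28.1818
V0=48.0941

Since d<R<u, set p* = (R−d)/(u−d) = 0.9672; price each node as the discounted p*-expectation of its children.
At expiry t=4: V(4,0)=24.6431, V(4,1)=15.3388, V(4,2)=3.1198, V(4,3)=39.7392, V(4,4)=112.3875
Node (3,0) S=15.2530: V=(p*·15.3388+(1−p*)·24.6431)/1.21=12.9288; Δ=(15.3388−24.6431)/(18.7612−9.4569)=-1.0000; B=V−Δ·S=28.1818
Node (3,1) S=30.2600: V=(p*·3.1198+(1−p*)·15.3388)/1.21=2.9094; Δ=(3.1198−15.3388)/(37.2198−18.7612)=-0.6620; B=V−Δ·S=22.9407
Node (3,2) S=60.0319: V=(p*·39.7392+(1−p*)·3.1198)/1.21=31.8501; Δ=(39.7392−3.1198)/(73.8392−37.2198)=1.0000; B=V−Δ·S=-28.1818
Node (3,3) S=119.0955: V=(p*·112.3875+(1−p*)·39.7392)/1.21=90.9137; Δ=(112.3875−39.7392)/(146.4875−73.8392)=1.0000; B=V−Δ·S=-28.1818
Node (2,0) S=24.6016: V=(p*·2.9094+(1−p*)·12.9288)/1.21=2.6760; Δ=(2.9094−12.9288)/(30.2600−15.2530)=-0.6677; B=V−Δ·S=19.1012
Node (2,1) S=48.8064: V=(p*·31.8501+(1−p*)·2.9094)/1.21=25.5382; Δ=(31.8501−2.9094)/(60.0319−30.2600)=0.9721; B=V−Δ·S=-21.9055
Node (2,2) S=96.8256: V=(p*·90.9137+(1−p*)·31.8501)/1.21=73.5348; Δ=(90.9137−31.8501)/(119.0955−60.0319)=1.0000; B=V−Δ·S=-23.2908
Node (1,0) S=39.6800: V=(p*·25.5382+(1−p*)·2.6760)/1.21=20.4864; Δ=(25.5382−2.6760)/(48.8064−24.6016)=0.9445; B=V−Δ·S=-16.9926
Node (1,1) S=78.7200: V=(p*·73.5348+(1−p*)·25.5382)/1.21=59.4720; Δ=(73.5348−25.5382)/(96.8256−48.8064)=0.9995; B=V−Δ·S=-19.2110
Node (0,0) S=64.0000: V=(p*·59.4720+(1−p*)·20.4864)/1.21=48.0941; Δ=(59.4720−20.4864)/(78.7200−39.6800)=0.9986; B=V−Δ·S=-15.8168
Check: Δ(0,0)·S0 + B(0,0) = 48.0941 = V0.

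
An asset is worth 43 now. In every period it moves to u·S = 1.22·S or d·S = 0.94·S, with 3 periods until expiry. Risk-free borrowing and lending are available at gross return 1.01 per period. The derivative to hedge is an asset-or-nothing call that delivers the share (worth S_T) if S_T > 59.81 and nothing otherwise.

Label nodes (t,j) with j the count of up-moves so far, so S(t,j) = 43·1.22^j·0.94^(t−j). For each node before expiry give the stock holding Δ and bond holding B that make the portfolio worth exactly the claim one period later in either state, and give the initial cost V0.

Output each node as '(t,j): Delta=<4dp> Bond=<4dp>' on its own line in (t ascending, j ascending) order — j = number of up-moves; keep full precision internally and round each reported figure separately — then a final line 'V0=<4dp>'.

(0,0): Delta=1.9281 Bond=-73.5111
(1,0): Delta=1.3158 Bond=-49.4975
(1,1): Delta=3.3434 Bond=-148.4924
(2,0): Delta=0.0000 Bond=0.0000
(2,1): Delta=4.3571 Bond=-199.9698
(2,2): Delta=1.0000 Bond=0.0000
V0=9.3955

No-arbitrage ⇒ martingale measure with p* = (R−d)/(u−d) = 0.2500.
Terminal values V(3,·): V(3,0)=0.0000, V(3,1)=0.0000, V(3,2)=60.1611, V(3,3)=78.0815
Node (2,0) S=37.9948: V=(p*·0.0000+(1−p*)·0.0000)/1.01=0.0000; Δ=(0.0000−0.0000)/(46.3537−35.7151)=0.0000; B=V−Δ·S=0.0000
Node (2,1) S=49.3124: V=(p*·60.1611+(1−p*)·0.0000)/1.01=14.8914; Δ=(60.1611−0.0000)/(60.1611−46.3537)=4.3571; B=V−Δ·S=-199.9698
Node (2,2) S=64.0012: V=(p*·78.0815+(1−p*)·60.1611)/1.01=64.0012; Δ=(78.0815−60.1611)/(78.0815−60.1611)=1.0000; B=V−Δ·S=0.0000
Node (1,0) S=40.4200: V=(p*·14.8914+(1−p*)·0.0000)/1.01=3.6860; Δ=(14.8914−0.0000)/(49.3124−37.9948)=1.3158; B=V−Δ·S=-49.4975
Node (1,1) S=52.4600: V=(p*·64.0012+(1−p*)·14.8914)/1.01=26.8998; Δ=(64.0012−14.8914)/(64.0012−49.3124)=3.3434; B=V−Δ·S=-148.4924
Node (0,0) S=43.0000: V=(p*·26.8998+(1−p*)·3.6860)/1.01=9.3955; Δ=(26.8998−3.6860)/(52.4600−40.4200)=1.9281; B=V−Δ·S=-73.5111
Root portfolio cost Δ·43+B reproduces V0=9.3955.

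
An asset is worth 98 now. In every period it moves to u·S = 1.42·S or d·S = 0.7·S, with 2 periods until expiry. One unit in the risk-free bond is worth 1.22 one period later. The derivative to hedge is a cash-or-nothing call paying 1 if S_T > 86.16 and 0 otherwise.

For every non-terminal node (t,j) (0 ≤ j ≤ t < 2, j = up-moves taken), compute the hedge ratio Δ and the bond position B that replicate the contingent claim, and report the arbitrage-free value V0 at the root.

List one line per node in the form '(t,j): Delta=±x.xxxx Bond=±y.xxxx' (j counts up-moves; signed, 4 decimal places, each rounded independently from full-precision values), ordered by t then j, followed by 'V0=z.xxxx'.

Risk-neutral probability p* = (R−d)/(u−d) = (1.22−0.7)/(1.42−0.7) = 0.7222.
Payoff layer (t=2): V(2,0)=0.0000, V(2,1)=1.0000, V(2,2)=1.0000
(1,0): S=68.6000. Δ = (V_up−V_dn)/(S_up−S_dn) = (1.0000−0.0000)/(97.4120−48.0200) = 0.0202. V = [p*·1.0000 + (1−p*)·0.0000]/1.22 = 0.5920. B = V − Δ·S = -0.7969.
(1,1): S=139.1600. Δ = (V_up−V_dn)/(S_up−S_dn) = (1.0000−1.0000)/(197.6072−97.4120) = 0.0000. V = [p*·1.0000 + (1−p*)·1.0000]/1.22 = 0.8197. B = V − Δ·S = 0.8197.
(0,0): S=98.0000. Δ = (V_up−V_dn)/(S_up−S_dn) = (0.8197−0.5920)/(139.1600−68.6000) = 0.0032. V = [p*·0.8197 + (1−p*)·0.5920]/1.22 = 0.6200. B = V − Δ·S = 0.3038.
Check: Δ(0,0)·S0 + B(0,0) = 0.6200 = V0.

(0,0): Delta=0.0032 Bond=0.3038
(1,0): Delta=0.0202 Bond=-0.7969
(1,1): Delta=0.0000 Bond=0.8197
V0=0.6200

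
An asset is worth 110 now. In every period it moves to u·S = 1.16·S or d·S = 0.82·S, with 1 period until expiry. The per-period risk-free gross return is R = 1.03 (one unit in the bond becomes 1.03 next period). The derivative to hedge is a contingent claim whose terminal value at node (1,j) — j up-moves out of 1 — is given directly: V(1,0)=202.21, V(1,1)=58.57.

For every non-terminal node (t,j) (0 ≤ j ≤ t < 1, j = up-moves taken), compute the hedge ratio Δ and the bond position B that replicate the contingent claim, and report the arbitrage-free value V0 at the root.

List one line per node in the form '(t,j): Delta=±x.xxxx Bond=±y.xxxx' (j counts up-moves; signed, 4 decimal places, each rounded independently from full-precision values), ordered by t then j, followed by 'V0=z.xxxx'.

Under the risk-neutral measure, an up-move has probability p* = (R−d)/(u−d) = 0.6176 and values discount at R = 1.03.
At expiry t=1: V(1,0)=202.2100, V(1,1)=58.5700
  t=0,j=0: stock 110.0000 → up 127.6000 (V=58.5700), down 90.2000 (V=202.2100). Price 110.1856; hedge Δ=-3.8406, bond B=532.6562.
Self-financing check: at every node Δ·S+B equals the discounted successor values.

(0,0): Delta=-3.8406 Bond=532.6562
V0=110.1856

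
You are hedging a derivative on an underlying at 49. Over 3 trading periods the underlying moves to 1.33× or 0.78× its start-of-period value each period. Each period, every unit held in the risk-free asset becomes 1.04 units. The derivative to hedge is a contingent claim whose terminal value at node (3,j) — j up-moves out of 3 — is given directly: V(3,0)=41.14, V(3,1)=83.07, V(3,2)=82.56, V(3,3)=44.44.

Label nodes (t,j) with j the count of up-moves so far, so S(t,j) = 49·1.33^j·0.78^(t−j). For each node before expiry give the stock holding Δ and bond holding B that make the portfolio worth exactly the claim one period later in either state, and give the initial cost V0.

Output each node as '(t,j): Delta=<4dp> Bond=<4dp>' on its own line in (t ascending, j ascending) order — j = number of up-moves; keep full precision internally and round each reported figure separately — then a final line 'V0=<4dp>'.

(0,0): Delta=0.0989 Bond=59.7480
(1,0): Delta=1.0003 Bond=27.6899
(1,1): Delta=-0.4906 Bond=100.5607
(2,0): Delta=2.5573 Bond=-17.6196
(2,1): Delta=-0.0182 Bond=80.5705
(2,2): Delta=-0.7996 Bond=131.3664
V0=64.5965

No-arbitrage ⇒ martingale measure with p* = (R−d)/(u−d) = 0.4727.
At expiry t=3: V(3,0)=41.1400, V(3,1)=83.0700, V(3,2)=82.5600, V(3,3)=44.4400
Node (2,0) S=29.8116: V=(p*·83.0700+(1−p*)·41.1400)/1.04=58.6168; Δ=(83.0700−41.1400)/(39.6494−23.2530)=2.5573; B=V−Δ·S=-17.6196
Node (2,1) S=50.8326: V=(p*·82.5600+(1−p*)·83.0700)/1.04=79.6432; Δ=(82.5600−83.0700)/(67.6074−39.6494)=-0.0182; B=V−Δ·S=80.5705
Node (2,2) S=86.6761: V=(p*·44.4400+(1−p*)·82.5600)/1.04=62.0573; Δ=(44.4400−82.5600)/(115.2792−67.6074)=-0.7996; B=V−Δ·S=131.3664
Node (1,0) S=38.2200: V=(p*·79.6432+(1−p*)·58.6168)/1.04=65.9197; Δ=(79.6432−58.6168)/(50.8326−29.8116)=1.0003; B=V−Δ·S=27.6899
Node (1,1) S=65.1700: V=(p*·62.0573+(1−p*)·79.6432)/1.04=68.5864; Δ=(62.0573−79.6432)/(86.6761−50.8326)=-0.4906; B=V−Δ·S=100.5607
Node (0,0) S=49.0000: V=(p*·68.5864+(1−p*)·65.9197)/1.04=64.5965; Δ=(68.5864−65.9197)/(65.1700−38.2200)=0.0989; B=V−Δ·S=59.7480
Root portfolio cost Δ·49+B reproduces V0=64.5965.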